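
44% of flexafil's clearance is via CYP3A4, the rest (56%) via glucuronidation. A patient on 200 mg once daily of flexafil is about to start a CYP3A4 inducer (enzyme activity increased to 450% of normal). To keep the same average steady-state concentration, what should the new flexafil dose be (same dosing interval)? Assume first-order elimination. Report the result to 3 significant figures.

508 mg

CYP3A4: 0.44 × 4.5 = 1.98
Other: 0.56 (unchanged)
Relative clearance = 1.98 + 0.56 = 2.54.
To maintain the same steady-state level, dose must scale with clearance: new dose = 200 × 2.54 = 508 mg.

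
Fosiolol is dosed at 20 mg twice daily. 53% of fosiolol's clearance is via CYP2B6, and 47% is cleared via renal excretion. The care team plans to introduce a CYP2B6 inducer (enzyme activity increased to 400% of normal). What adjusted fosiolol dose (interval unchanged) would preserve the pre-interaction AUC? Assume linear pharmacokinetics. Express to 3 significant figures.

The CYP2B6 pathway (53% of clearance) increases to 4× activity: 0.53 × 4 = 2.12.
The remaining 47% of clearance is unaffected.
Relative clearance = 2.12 + 0.47 = 2.59.
To maintain the same steady-state level, dose must scale with clearance: new dose = 20 × 2.59 = 51.8 mg.

51.8 mg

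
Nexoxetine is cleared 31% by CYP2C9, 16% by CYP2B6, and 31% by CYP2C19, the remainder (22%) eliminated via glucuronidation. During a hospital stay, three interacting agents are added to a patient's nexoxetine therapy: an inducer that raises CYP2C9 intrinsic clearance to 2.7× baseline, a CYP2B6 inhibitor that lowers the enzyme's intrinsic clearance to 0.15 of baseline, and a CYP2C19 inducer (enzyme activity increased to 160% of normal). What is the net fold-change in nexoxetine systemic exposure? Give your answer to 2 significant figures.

The CYP2C9 pathway (31% of clearance) is boosted to 2.7× activity: 0.31 × 2.7 = 0.837.
The CYP2B6 pathway (16% of clearance) is reduced to 0.15× activity: 0.16 × 0.15 = 0.024.
The CYP2C19 pathway (31% of clearance) is boosted to 1.6× activity: 0.31 × 1.6 = 0.496.
The remaining 22% of clearance is unaffected.
Relative clearance = 0.837 + 0.024 + 0.496 + 0.22 = 1.577.
Net systemic exposure ratio = 1 / 1.577 = 0.63.

0.63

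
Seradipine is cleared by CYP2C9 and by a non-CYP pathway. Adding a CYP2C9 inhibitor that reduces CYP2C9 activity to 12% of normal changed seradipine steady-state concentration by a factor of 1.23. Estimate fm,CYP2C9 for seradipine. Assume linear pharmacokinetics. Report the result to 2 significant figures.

0.21

CL'/CL = 1 / 1.23 = 0.813
0.12·fm + (1 − fm) = 0.813
fm = (0.813 − 1) / (0.12 − 1) = 0.21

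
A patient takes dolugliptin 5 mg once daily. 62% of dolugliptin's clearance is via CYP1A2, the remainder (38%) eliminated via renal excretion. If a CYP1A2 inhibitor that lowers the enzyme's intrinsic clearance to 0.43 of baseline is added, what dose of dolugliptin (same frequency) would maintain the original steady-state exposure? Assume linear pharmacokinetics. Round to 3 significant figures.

3.23 mg

CYP1A2: 0.62 × 0.43 = 0.2666
Other: 0.38 (unchanged)
New clearance relative to baseline: 0.2666 + 0.38 = 0.6466.
Exposure is unchanged when dose changes in proportion to clearance. New dose = 5 mg × 0.6466 = 3.23 mg.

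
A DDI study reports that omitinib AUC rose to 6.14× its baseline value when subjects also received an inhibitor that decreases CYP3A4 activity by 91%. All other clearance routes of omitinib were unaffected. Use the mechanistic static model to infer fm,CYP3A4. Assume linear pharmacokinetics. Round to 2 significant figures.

0.92

Write x for the fraction cleared via CYP3A4. The observed AUC change means clearance fell to 1/6.14 = 0.1629 of baseline.
Setting x·0.09 + (1 − x) = 0.1629 and solving: x = (0.1629 − 1)/(0.09 − 1) = 0.92.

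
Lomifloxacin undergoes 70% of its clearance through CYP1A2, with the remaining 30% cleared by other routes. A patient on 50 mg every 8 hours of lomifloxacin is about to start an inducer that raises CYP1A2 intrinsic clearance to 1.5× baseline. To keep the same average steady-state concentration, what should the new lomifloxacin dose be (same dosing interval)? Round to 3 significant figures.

67.5 mg

CYP1A2: 0.7 × 1.5 = 1.05
Other: 0.3 (unchanged)
New clearance relative to baseline: 1.05 + 0.3 = 1.35.
Css,avg = (dose rate)/CL, so holding Css fixed requires dose ∝ CL: 50 × 1.35 = 67.5 mg.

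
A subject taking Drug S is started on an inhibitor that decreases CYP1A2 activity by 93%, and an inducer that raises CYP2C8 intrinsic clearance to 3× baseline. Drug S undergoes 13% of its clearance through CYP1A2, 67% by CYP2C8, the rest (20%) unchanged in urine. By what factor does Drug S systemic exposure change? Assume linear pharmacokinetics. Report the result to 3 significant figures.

0.451

The CYP1A2 pathway (13% of clearance) falls to 0.07× activity: 0.13 × 0.07 = 0.0091.
The CYP2C8 pathway (67% of clearance) is boosted to 3× activity: 0.67 × 3 = 2.01.
Non-CYP routes (20%) are unchanged.
Relative clearance = 0.0091 + 2.01 + 0.2 = 2.2191.
Systemic exposure ∝ 1/CL: fold-change = 1 / 2.2191 = 0.451.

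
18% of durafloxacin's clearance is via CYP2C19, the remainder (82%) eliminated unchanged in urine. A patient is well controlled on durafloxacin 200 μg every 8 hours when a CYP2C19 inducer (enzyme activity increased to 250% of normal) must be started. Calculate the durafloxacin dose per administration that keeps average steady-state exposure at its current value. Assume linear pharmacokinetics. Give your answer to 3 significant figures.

The CYP2C19 pathway (18% of clearance) is boosted to 2.5× activity: 0.18 × 2.5 = 0.45.
Non-CYP routes (82%) are unchanged.
New clearance relative to baseline: 0.45 + 0.82 = 1.27.
Css,avg = (dose rate)/CL, so holding Css fixed requires dose ∝ CL: 200 × 1.27 = 254 μg.

254 μg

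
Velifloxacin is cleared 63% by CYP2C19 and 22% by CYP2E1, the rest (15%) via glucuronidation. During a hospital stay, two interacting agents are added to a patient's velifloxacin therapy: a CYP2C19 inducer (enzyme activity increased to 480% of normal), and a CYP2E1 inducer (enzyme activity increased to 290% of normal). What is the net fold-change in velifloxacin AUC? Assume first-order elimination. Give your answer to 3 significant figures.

0.262

The CYP2C19 pathway (63% of clearance) rises to 4.8× activity: 0.63 × 4.8 = 3.024.
The CYP2E1 pathway (22% of clearance) is boosted to 2.9× activity: 0.22 × 2.9 = 0.638.
The remaining 15% of clearance is unaffected.
New clearance relative to baseline: 3.024 + 0.638 + 0.15 = 3.812.
Net AUC ratio = 1 / 3.812 = 0.262.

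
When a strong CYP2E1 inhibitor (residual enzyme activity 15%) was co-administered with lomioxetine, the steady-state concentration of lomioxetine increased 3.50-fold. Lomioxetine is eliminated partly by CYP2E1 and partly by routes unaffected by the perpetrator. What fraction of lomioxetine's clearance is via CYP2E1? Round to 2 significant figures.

Write x for the fraction cleared via CYP2E1. The observed steady-state concentration change means clearance fell to 1/3.50 = 0.2857 of baseline.
Setting x·0.15 + (1 − x) = 0.2857 and solving: x = (0.2857 − 1)/(0.15 − 1) = 0.84.

0.84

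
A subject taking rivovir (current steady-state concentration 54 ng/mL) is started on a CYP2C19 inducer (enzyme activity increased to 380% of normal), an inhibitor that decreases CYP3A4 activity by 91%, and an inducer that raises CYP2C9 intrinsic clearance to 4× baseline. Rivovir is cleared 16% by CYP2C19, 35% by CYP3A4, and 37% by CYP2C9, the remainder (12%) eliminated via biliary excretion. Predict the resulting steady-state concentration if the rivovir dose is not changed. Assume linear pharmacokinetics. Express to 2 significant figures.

24 ng/mL

CYP2C19: 0.16 × 3.8 = 0.608
CYP3A4: 0.35 × 0.09 = 0.0315
CYP2C9: 0.37 × 4 = 1.48
Other: 0.12 (unchanged)
New clearance relative to baseline: 0.608 + 0.0315 + 1.48 + 0.12 = 2.2395.
Steady-state concentration ∝ 1/CL: new value = 54 / 2.2395 = 24 ng/mL.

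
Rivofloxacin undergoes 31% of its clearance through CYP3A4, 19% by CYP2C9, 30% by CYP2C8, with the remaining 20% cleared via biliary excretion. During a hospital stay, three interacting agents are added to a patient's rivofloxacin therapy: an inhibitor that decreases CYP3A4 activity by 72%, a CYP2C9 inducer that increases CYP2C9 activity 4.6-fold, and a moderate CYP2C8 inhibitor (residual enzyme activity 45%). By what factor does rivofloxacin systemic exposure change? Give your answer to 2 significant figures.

0.77

The CYP3A4 pathway (31% of clearance) falls to 0.28× activity: 0.31 × 0.28 = 0.0868.
The CYP2C9 pathway (19% of clearance) increases to 4.6× activity: 0.19 × 4.6 = 0.874.
The CYP2C8 pathway (30% of clearance) falls to 0.45× activity: 0.3 × 0.45 = 0.135.
Non-CYP routes (20%) are unchanged.
CL_new/CL_old = 0.0868 + 0.874 + 0.135 + 0.2 = 1.2958.
Net systemic exposure ratio = 1 / 1.2958 = 0.77.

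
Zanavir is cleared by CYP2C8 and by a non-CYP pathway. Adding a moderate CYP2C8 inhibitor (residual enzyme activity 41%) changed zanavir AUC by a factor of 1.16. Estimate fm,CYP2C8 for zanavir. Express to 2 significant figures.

Let fm be the CYP2C8 fraction. New clearance relative to baseline = fm × 0.41 + (1 − fm).
AUC ratio = 1 / (new CL fraction), so new CL fraction = 1 / 1.16 = 0.8621.
fm × 0.41 + 1 − fm = 0.8621  ⇒  fm × (0.41 − 1) = −0.1379  ⇒  fm = 0.23.

0.23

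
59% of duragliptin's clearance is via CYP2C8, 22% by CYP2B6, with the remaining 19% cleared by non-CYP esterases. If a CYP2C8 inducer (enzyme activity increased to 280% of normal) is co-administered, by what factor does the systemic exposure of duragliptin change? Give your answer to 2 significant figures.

The CYP2C8 pathway (59% of clearance) increases to 2.8× activity: 0.59 × 2.8 = 1.652.
CYP2B6 (22%) and the residual 19% are unaffected.
New clearance relative to baseline: 1.652 + 0.22 + 0.19 = 2.062.
Since systemic exposure ∝ 1/CL, the ratio is 1 / 2.062 = 0.48.

0.48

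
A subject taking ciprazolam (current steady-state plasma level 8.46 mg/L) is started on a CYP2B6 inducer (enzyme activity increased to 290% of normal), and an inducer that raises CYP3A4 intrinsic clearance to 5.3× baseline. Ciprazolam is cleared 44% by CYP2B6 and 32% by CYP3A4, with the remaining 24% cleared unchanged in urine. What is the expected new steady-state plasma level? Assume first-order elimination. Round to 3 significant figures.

The CYP2B6 pathway (44% of clearance) is boosted to 2.9× activity: 0.44 × 2.9 = 1.276.
The CYP3A4 pathway (32% of clearance) rises to 5.3× activity: 0.32 × 5.3 = 1.696.
The remaining 24% of clearance is unaffected.
New clearance relative to baseline: 1.276 + 1.696 + 0.24 = 3.212.
Steady-state plasma level ∝ 1/CL: new value = 8.46 / 3.212 = 2.63 mg/L.

2.63 mg/L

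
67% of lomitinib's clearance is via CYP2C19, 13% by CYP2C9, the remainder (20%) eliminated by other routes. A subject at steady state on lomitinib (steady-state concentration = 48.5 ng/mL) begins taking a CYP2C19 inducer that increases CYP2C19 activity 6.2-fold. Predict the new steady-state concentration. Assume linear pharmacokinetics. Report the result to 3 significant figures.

10.8 ng/mL

The CYP2C19 pathway (67% of clearance) increases to 6.2× activity: 0.67 × 6.2 = 4.154.
CYP2C9 (13%) and the residual 20% are unaffected.
New clearance relative to baseline: 4.154 + 0.13 + 0.2 = 4.484.
New steady-state concentration = baseline ÷ relative clearance = 48.5 / 4.484 = 10.8 ng/mL.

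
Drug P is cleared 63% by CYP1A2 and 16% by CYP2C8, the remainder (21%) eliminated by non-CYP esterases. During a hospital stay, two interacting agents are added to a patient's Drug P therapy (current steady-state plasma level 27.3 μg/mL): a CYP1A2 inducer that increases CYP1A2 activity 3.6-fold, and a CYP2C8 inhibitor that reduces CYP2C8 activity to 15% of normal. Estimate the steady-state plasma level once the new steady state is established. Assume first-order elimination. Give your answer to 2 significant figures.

11 μg/mL

CYP1A2: 0.63 × 3.6 = 2.268
CYP2C8: 0.16 × 0.15 = 0.024
Other: 0.21 (unchanged)
CL_new/CL_old = 2.268 + 0.024 + 0.21 = 2.502.
Steady-state plasma level ∝ 1/CL: new value = 27.3 / 2.502 = 11 μg/mL.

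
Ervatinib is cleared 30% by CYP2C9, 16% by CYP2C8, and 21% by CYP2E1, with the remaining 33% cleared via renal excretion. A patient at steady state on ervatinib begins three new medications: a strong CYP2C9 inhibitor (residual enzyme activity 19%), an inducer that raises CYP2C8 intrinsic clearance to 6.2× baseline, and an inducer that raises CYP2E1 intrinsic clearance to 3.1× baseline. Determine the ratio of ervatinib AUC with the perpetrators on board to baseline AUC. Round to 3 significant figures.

0.493

The CYP2C9 pathway (30% of clearance) is reduced to 0.19× activity: 0.3 × 0.19 = 0.057.
The CYP2C8 pathway (16% of clearance) increases to 6.2× activity: 0.16 × 6.2 = 0.992.
The CYP2E1 pathway (21% of clearance) rises to 3.1× activity: 0.21 × 3.1 = 0.651.
Non-CYP routes (33%) are unchanged.
New clearance relative to baseline: 0.057 + 0.992 + 0.651 + 0.33 = 2.03.
Net AUC ratio = 1 / 2.03 = 0.493.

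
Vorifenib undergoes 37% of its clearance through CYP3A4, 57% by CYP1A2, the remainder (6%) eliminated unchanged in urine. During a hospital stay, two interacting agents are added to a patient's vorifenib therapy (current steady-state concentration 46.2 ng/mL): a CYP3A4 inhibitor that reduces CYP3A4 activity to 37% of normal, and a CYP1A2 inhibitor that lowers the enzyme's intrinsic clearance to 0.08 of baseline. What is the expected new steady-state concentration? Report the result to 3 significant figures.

191 ng/mL

CYP3A4: 0.37 × 0.37 = 0.1369
CYP1A2: 0.57 × 0.08 = 0.0456
Other: 0.06 (unchanged)
Relative clearance = 0.1369 + 0.0456 + 0.06 = 0.2425.
New steady-state concentration = 46.2 / 0.2425 = 191 ng/mL (concentration scales inversely with clearance).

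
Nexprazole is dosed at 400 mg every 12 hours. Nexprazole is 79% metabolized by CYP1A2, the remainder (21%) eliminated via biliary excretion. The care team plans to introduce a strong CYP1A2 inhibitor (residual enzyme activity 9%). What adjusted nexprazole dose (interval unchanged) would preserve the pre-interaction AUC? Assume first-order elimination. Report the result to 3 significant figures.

The CYP1A2 pathway (79% of clearance) is reduced to 0.09× activity: 0.79 × 0.09 = 0.0711.
Non-CYP routes (21%) are unchanged.
New clearance relative to baseline: 0.0711 + 0.21 = 0.2811.
Css,avg = (dose rate)/CL, so holding Css fixed requires dose ∝ CL: 400 × 0.2811 = 112 mg.

112 mg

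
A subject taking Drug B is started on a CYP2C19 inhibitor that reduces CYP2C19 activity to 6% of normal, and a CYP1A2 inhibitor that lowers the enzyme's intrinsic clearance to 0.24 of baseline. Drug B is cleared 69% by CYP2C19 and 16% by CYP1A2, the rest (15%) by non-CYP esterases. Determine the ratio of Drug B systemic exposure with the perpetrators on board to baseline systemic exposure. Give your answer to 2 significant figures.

4.4

CYP2C19: 0.69 × 0.06 = 0.0414
CYP1A2: 0.16 × 0.24 = 0.0384
Other: 0.15 (unchanged)
Relative clearance = 0.0414 + 0.0384 + 0.15 = 0.2298.
Net systemic exposure ratio = 1 / 0.2298 = 4.4.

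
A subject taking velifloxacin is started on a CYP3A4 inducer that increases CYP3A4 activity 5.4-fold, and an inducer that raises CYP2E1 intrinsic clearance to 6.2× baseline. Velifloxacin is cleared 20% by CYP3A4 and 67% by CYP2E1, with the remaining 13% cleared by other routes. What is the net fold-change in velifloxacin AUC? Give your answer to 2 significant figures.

The CYP3A4 pathway (20% of clearance) rises to 5.4× activity: 0.2 × 5.4 = 1.08.
The CYP2E1 pathway (67% of clearance) is boosted to 6.2× activity: 0.67 × 6.2 = 4.154.
Non-CYP routes (13%) are unchanged.
Relative clearance = 1.08 + 4.154 + 0.13 = 5.364.
Because AUC varies inversely with clearance, the combined effect is 1 / 5.364 = 0.19.

0.19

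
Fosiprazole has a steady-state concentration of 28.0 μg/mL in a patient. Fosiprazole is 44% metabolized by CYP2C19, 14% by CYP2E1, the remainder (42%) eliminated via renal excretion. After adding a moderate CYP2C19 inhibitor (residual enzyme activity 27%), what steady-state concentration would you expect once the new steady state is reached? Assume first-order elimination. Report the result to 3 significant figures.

41.2 μg/mL

CYP2C19: 0.44 × 0.27 = 0.1188
CYP2E1: 0.14 (unchanged)
Other: 0.42 (unchanged)
CL_new/CL_old = 0.1188 + 0.14 + 0.42 = 0.6788.
New steady-state concentration = baseline ÷ relative clearance = 28.0 / 0.6788 = 41.2 μg/mL.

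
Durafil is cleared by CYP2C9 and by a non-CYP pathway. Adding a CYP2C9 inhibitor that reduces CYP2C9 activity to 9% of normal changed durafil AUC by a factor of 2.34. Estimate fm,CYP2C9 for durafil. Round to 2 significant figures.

Let fm be the CYP2C9 fraction. New clearance relative to baseline = fm × 0.09 + (1 − fm).
AUC ratio = 1 / (new CL fraction), so new CL fraction = 1 / 2.34 = 0.4274.
fm × 0.09 + 1 − fm = 0.4274  ⇒  fm × (0.09 − 1) = −0.5726  ⇒  fm = 0.63.

0.63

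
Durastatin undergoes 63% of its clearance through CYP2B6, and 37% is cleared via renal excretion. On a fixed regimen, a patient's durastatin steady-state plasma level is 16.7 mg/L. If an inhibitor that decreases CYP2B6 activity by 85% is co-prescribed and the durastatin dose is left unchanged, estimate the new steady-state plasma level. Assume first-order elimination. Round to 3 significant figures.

36.0 mg/L

The CYP2B6 pathway (63% of clearance) falls to 0.15× activity: 0.63 × 0.15 = 0.0945.
The remaining 37% of clearance is unaffected.
Relative clearance = 0.0945 + 0.37 = 0.4645.
With dosing unchanged, steady-state plasma level scales as 1/CL: 16.7 / 0.4645 = 36.0 mg/L.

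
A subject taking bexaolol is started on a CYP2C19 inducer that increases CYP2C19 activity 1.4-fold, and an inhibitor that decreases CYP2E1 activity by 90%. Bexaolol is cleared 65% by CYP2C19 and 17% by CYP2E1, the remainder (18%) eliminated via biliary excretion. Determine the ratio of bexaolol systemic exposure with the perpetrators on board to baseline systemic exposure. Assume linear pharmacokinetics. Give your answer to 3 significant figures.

0.903

CYP2C19: 0.65 × 1.4 = 0.91
CYP2E1: 0.17 × 0.1 = 0.017
Other: 0.18 (unchanged)
Relative clearance = 0.91 + 0.017 + 0.18 = 1.107.
Systemic exposure ∝ 1/CL: fold-change = 1 / 1.107 = 0.903.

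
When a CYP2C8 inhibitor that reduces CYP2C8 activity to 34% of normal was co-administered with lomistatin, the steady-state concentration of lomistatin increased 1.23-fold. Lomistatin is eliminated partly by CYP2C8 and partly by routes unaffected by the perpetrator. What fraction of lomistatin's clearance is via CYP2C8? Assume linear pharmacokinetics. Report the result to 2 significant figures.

Let x = fm,CYP2C8. Because steady-state concentration ∝ 1/CL, relative clearance fell to 1/1.23 = 0.813.
Only the CYP2C8 route changed, so 0.813 = x·0.34 + (1 − x), giving x = 0.28.

0.28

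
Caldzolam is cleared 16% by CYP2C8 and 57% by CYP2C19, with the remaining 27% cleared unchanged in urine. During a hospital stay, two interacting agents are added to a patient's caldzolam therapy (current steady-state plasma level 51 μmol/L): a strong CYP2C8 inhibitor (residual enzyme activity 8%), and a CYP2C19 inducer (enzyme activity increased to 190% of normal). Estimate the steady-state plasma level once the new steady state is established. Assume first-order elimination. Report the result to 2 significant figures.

CYP2C8: 0.16 × 0.08 = 0.0128
CYP2C19: 0.57 × 1.9 = 1.083
Other: 0.27 (unchanged)
CL_new/CL_old = 0.0128 + 1.083 + 0.27 = 1.3658.
Dividing the baseline by the relative clearance: 51 / 1.3658 = 37 μmol/L.

37 μmol/L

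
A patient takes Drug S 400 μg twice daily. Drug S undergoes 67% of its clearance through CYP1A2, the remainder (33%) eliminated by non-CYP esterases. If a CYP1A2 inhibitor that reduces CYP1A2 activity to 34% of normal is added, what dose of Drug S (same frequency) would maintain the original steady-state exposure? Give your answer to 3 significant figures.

CYP1A2: 0.67 × 0.34 = 0.2278
Other: 0.33 (unchanged)
CL_new/CL_old = 0.2278 + 0.33 = 0.5578.
To maintain the same steady-state level, dose must scale with clearance: new dose = 400 × 0.5578 = 223 μg.

223 μg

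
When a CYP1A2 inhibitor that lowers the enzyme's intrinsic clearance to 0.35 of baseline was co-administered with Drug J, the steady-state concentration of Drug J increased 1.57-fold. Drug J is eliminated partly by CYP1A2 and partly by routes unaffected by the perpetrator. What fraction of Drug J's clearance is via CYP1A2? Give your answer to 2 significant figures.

CL'/CL = 1 / 1.57 = 0.6369
0.35·fm + (1 − fm) = 0.6369
fm = (0.6369 − 1) / (0.35 − 1) = 0.56

0.56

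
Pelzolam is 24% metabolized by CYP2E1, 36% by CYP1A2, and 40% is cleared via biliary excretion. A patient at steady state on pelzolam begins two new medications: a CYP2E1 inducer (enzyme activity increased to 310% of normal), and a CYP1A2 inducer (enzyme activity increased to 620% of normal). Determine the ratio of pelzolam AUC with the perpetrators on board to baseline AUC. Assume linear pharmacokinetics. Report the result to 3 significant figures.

0.296

The CYP2E1 pathway (24% of clearance) increases to 3.1× activity: 0.24 × 3.1 = 0.744.
The CYP1A2 pathway (36% of clearance) is boosted to 6.2× activity: 0.36 × 6.2 = 2.232.
Non-CYP routes (40%) are unchanged.
CL_new/CL_old = 0.744 + 2.232 + 0.4 = 3.376.
Because AUC varies inversely with clearance, the combined effect is 1 / 3.376 = 0.296.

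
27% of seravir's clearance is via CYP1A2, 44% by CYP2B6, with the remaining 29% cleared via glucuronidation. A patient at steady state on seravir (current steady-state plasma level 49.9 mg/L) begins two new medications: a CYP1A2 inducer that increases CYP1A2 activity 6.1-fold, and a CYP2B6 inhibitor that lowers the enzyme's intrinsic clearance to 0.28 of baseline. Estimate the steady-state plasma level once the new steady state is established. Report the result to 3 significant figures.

The CYP1A2 pathway (27% of clearance) is boosted to 6.1× activity: 0.27 × 6.1 = 1.647.
The CYP2B6 pathway (44% of clearance) drops to 0.28× activity: 0.44 × 0.28 = 0.1232.
Non-CYP routes (29%) are unchanged.
New clearance relative to baseline: 1.647 + 0.1232 + 0.29 = 2.0602.
Steady-state plasma level ∝ 1/CL: new value = 49.9 / 2.0602 = 24.2 mg/L.

24.2 mg/L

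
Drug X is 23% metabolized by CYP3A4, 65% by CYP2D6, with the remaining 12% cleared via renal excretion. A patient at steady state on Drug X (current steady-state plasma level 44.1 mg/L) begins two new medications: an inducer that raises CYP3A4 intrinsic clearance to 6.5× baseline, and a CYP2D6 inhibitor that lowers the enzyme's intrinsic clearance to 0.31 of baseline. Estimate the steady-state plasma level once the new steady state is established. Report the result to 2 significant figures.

The CYP3A4 pathway (23% of clearance) rises to 6.5× activity: 0.23 × 6.5 = 1.495.
The CYP2D6 pathway (65% of clearance) drops to 0.31× activity: 0.65 × 0.31 = 0.2015.
The remaining 12% of clearance is unaffected.
New clearance relative to baseline: 1.495 + 0.2015 + 0.12 = 1.8165.
Steady-state plasma level ∝ 1/CL: new value = 44.1 / 1.8165 = 24 mg/L.

24 mg/L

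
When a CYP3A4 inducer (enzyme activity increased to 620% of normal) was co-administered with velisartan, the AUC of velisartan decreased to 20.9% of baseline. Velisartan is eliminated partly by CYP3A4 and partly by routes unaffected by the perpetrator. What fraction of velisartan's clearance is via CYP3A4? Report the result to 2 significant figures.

0.73

Let x = fm,CYP3A4. Because AUC ∝ 1/CL, relative clearance rose to 1/0.209 = 4.785.
Setting x·6.2 + (1 − x) = 4.785 and solving: x = (4.785 − 1)/(6.2 − 1) = 0.73.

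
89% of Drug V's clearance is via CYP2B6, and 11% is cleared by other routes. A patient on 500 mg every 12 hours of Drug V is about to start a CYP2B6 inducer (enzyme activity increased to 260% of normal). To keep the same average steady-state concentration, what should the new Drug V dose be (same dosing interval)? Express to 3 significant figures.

CYP2B6: 0.89 × 2.6 = 2.314
Other: 0.11 (unchanged)
Relative clearance = 2.314 + 0.11 = 2.424.
To maintain the same steady-state level, dose must scale with clearance: new dose = 500 × 2.424 = 1.21 × 10³ mg.

1.21 × 10³ mg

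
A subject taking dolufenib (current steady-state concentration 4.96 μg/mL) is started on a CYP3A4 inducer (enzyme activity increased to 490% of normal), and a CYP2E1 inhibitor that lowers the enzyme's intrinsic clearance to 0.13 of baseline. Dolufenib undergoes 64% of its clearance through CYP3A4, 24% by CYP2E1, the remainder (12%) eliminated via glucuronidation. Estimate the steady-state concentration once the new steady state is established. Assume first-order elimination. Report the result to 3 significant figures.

The CYP3A4 pathway (64% of clearance) is boosted to 4.9× activity: 0.64 × 4.9 = 3.136.
The CYP2E1 pathway (24% of clearance) falls to 0.13× activity: 0.24 × 0.13 = 0.0312.
Non-CYP routes (12%) are unchanged.
New clearance relative to baseline: 3.136 + 0.0312 + 0.12 = 3.2872.
Steady-state concentration ∝ 1/CL: new value = 4.96 / 3.2872 = 1.51 μg/mL.

1.51 μg/mL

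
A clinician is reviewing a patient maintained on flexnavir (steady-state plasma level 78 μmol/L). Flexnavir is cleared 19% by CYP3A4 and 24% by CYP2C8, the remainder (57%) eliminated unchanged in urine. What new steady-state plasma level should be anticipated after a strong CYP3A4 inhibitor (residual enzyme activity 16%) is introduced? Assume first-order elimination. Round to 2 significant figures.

The CYP3A4 pathway (19% of clearance) drops to 0.16× activity: 0.19 × 0.16 = 0.0304.
CYP2C8 (24%) and the residual 57% are unaffected.
CL_new/CL_old = 0.0304 + 0.24 + 0.57 = 0.8404.
New steady-state plasma level = baseline ÷ relative clearance = 78 / 0.8404 = 93 μmol/L.

93 μmol/L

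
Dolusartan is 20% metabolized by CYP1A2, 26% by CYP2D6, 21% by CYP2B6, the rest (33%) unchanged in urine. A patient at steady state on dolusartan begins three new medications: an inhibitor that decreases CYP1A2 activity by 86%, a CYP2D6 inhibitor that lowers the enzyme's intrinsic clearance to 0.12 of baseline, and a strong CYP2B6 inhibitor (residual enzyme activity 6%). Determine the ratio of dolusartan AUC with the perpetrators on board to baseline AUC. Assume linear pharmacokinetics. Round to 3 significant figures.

2.49

The CYP1A2 pathway (20% of clearance) is reduced to 0.14× activity: 0.2 × 0.14 = 0.028.
The CYP2D6 pathway (26% of clearance) falls to 0.12× activity: 0.26 × 0.12 = 0.0312.
The CYP2B6 pathway (21% of clearance) drops to 0.06× activity: 0.21 × 0.06 = 0.0126.
The remaining 33% of clearance is unaffected.
CL_new/CL_old = 0.028 + 0.0312 + 0.0126 + 0.33 = 0.4018.
Net AUC ratio = 1 / 0.4018 = 2.49.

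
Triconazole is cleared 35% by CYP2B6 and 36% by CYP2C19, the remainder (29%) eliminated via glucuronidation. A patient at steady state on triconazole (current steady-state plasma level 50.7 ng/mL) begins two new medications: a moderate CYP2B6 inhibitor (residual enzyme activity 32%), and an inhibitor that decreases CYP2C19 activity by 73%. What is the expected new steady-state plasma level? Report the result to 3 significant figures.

102 ng/mL

CYP2B6: 0.35 × 0.32 = 0.112
CYP2C19: 0.36 × 0.27 = 0.0972
Other: 0.29 (unchanged)
CL_new/CL_old = 0.112 + 0.0972 + 0.29 = 0.4992.
Dividing the baseline by the relative clearance: 50.7 / 0.4992 = 102 ng/mL.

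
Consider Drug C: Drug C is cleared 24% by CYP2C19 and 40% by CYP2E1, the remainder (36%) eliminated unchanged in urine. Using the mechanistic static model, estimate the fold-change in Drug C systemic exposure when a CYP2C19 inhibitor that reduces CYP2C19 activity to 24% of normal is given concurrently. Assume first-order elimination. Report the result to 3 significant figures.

The CYP2C19 pathway (24% of clearance) drops to 0.24× activity: 0.24 × 0.24 = 0.0576.
CYP2E1 (40%) and the residual 36% are unaffected.
Relative clearance = 0.0576 + 0.4 + 0.36 = 0.8176.
Systemic exposure is inversely proportional to clearance, so the fold-change is 1 / 0.8176 = 1.22.

1.22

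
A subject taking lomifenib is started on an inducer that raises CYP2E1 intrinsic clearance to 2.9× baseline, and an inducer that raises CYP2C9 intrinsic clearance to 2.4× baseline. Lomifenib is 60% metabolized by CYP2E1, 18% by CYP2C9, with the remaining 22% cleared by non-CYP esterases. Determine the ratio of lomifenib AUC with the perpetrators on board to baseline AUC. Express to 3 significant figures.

The CYP2E1 pathway (60% of clearance) increases to 2.9× activity: 0.6 × 2.9 = 1.74.
The CYP2C9 pathway (18% of clearance) is boosted to 2.4× activity: 0.18 × 2.4 = 0.432.
Non-CYP routes (22%) are unchanged.
Relative clearance = 1.74 + 0.432 + 0.22 = 2.392.
AUC ∝ 1/CL: fold-change = 1 / 2.392 = 0.418.

0.418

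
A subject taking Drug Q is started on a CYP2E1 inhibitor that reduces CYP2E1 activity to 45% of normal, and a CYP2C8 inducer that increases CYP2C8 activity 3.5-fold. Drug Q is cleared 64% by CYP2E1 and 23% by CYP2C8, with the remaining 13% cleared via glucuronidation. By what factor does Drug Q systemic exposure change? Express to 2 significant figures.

The CYP2E1 pathway (64% of clearance) drops to 0.45× activity: 0.64 × 0.45 = 0.288.
The CYP2C8 pathway (23% of clearance) increases to 3.5× activity: 0.23 × 3.5 = 0.805.
The remaining 13% of clearance is unaffected.
CL_new/CL_old = 0.288 + 0.805 + 0.13 = 1.223.
Net systemic exposure ratio = 1 / 1.223 = 0.82.

0.82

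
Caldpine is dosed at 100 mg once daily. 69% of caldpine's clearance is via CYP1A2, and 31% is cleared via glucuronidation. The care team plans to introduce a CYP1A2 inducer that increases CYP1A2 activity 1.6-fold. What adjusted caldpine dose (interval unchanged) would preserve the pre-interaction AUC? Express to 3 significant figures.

The CYP1A2 pathway (69% of clearance) rises to 1.6× activity: 0.69 × 1.6 = 1.104.
The remaining 31% of clearance is unaffected.
New clearance relative to baseline: 1.104 + 0.31 = 1.414.
Exposure is unchanged when dose changes in proportion to clearance. New dose = 100 mg × 1.414 = 141 mg.

141 mg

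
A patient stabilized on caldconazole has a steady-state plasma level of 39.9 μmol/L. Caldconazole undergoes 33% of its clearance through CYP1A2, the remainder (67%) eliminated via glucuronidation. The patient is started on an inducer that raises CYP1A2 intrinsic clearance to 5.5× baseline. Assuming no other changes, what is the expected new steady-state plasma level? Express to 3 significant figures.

16.1 μmol/L

The CYP1A2 pathway (33% of clearance) is boosted to 5.5× activity: 0.33 × 5.5 = 1.815.
The remaining 67% of clearance is unaffected.
CL_new/CL_old = 1.815 + 0.67 = 2.485.
Steady-state plasma level ∝ 1/CL, so new value = 39.9 / 2.485 = 16.1 μmol/L.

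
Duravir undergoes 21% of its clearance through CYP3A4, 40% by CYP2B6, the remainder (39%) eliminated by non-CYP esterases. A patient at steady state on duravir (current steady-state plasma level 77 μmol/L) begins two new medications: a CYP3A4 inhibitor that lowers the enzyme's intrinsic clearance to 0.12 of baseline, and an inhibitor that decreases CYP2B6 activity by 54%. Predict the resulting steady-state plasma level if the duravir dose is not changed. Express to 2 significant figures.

1.3 × 10² μmol/L

CYP3A4: 0.21 × 0.12 = 0.0252
CYP2B6: 0.4 × 0.46 = 0.184
Other: 0.39 (unchanged)
New clearance relative to baseline: 0.0252 + 0.184 + 0.39 = 0.5992.
Dividing the baseline by the relative clearance: 77 / 0.5992 = 1.3 × 10² μmol/L.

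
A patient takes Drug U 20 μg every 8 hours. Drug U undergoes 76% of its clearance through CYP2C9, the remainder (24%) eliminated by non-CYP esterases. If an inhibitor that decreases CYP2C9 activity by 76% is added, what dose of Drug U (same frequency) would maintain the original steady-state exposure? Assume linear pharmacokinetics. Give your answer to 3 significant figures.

8.45 μg

The CYP2C9 pathway (76% of clearance) drops to 0.24× activity: 0.76 × 0.24 = 0.1824.
The remaining 24% of clearance is unaffected.
New clearance relative to baseline: 0.1824 + 0.24 = 0.4224.
To maintain the same steady-state level, dose must scale with clearance: new dose = 20 × 0.4224 = 8.45 μg.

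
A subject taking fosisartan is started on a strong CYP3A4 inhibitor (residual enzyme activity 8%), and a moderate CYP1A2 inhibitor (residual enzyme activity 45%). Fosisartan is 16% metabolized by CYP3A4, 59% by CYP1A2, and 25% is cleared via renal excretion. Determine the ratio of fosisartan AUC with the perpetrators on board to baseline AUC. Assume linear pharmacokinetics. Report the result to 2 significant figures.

1.9

CYP3A4: 0.16 × 0.08 = 0.0128
CYP1A2: 0.59 × 0.45 = 0.2655
Other: 0.25 (unchanged)
New clearance relative to baseline: 0.0128 + 0.2655 + 0.25 = 0.5283.
Net AUC ratio = 1 / 0.5283 = 1.9.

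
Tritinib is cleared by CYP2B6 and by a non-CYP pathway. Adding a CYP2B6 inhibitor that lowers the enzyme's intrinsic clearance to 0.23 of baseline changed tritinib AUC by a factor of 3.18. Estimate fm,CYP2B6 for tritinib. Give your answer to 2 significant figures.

CL'/CL = 1 / 3.18 = 0.3145
0.23·fm + (1 − fm) = 0.3145
fm = (0.3145 − 1) / (0.23 − 1) = 0.89

0.89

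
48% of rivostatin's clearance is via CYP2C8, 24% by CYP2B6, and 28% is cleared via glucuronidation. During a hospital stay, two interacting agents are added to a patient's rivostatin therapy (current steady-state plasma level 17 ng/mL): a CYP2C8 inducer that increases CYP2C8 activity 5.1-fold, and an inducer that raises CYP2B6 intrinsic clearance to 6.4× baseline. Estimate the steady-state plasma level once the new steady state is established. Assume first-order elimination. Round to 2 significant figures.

The CYP2C8 pathway (48% of clearance) rises to 5.1× activity: 0.48 × 5.1 = 2.448.
The CYP2B6 pathway (24% of clearance) is boosted to 6.4× activity: 0.24 × 6.4 = 1.536.
The remaining 28% of clearance is unaffected.
CL_new/CL_old = 2.448 + 1.536 + 0.28 = 4.264.
Steady-state plasma level ∝ 1/CL: new value = 17 / 4.264 = 4.0 ng/mL.

4.0 ng/mL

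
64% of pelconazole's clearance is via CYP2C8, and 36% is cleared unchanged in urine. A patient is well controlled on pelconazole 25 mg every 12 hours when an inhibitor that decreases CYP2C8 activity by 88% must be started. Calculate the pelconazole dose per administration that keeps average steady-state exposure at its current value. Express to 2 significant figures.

The CYP2C8 pathway (64% of clearance) is reduced to 0.12× activity: 0.64 × 0.12 = 0.0768.
Non-CYP routes (36%) are unchanged.
CL_new/CL_old = 0.0768 + 0.36 = 0.4368.
Css,avg = (dose rate)/CL, so holding Css fixed requires dose ∝ CL: 25 × 0.4368 = 11 mg.

11 mg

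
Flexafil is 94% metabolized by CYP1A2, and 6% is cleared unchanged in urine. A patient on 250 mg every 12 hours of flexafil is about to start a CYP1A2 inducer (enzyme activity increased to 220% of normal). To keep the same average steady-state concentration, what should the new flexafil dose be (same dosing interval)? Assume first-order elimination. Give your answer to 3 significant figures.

532 mg

CYP1A2: 0.94 × 2.2 = 2.068
Other: 0.06 (unchanged)
New clearance relative to baseline: 2.068 + 0.06 = 2.128.
To maintain the same steady-state level, dose must scale with clearance: new dose = 250 × 2.128 = 532 mg.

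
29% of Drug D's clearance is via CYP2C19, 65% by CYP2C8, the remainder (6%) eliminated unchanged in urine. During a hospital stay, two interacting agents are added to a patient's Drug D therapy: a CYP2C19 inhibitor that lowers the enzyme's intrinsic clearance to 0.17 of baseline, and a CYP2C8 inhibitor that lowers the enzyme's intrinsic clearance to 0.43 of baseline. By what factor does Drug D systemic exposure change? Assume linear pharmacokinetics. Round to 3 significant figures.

The CYP2C19 pathway (29% of clearance) falls to 0.17× activity: 0.29 × 0.17 = 0.0493.
The CYP2C8 pathway (65% of clearance) is reduced to 0.43× activity: 0.65 × 0.43 = 0.2795.
Non-CYP routes (6%) are unchanged.
Relative clearance = 0.0493 + 0.2795 + 0.06 = 0.3888.
Because systemic exposure varies inversely with clearance, the combined effect is 1 / 0.3888 = 2.57.

2.57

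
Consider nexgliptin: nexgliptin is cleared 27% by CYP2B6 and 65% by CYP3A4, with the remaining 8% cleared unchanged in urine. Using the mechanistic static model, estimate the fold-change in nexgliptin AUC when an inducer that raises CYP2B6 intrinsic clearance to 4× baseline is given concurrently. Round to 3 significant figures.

0.552

The CYP2B6 pathway (27% of clearance) is boosted to 4× activity: 0.27 × 4 = 1.08.
CYP3A4 (65%) and the residual 8% are unaffected.
Relative clearance = 1.08 + 0.65 + 0.08 = 1.81.
AUC is inversely proportional to clearance, so the fold-change is 1 / 1.81 = 0.552.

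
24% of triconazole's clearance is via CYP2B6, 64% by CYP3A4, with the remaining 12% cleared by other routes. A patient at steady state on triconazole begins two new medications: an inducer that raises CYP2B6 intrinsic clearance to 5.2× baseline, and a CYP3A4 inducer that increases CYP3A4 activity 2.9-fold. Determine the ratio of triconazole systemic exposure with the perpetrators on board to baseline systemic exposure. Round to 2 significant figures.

0.31

The CYP2B6 pathway (24% of clearance) increases to 5.2× activity: 0.24 × 5.2 = 1.248.
The CYP3A4 pathway (64% of clearance) rises to 2.9× activity: 0.64 × 2.9 = 1.856.
Non-CYP routes (12%) are unchanged.
New clearance relative to baseline: 1.248 + 1.856 + 0.12 = 3.224.
Systemic exposure ∝ 1/CL: fold-change = 1 / 3.224 = 0.31.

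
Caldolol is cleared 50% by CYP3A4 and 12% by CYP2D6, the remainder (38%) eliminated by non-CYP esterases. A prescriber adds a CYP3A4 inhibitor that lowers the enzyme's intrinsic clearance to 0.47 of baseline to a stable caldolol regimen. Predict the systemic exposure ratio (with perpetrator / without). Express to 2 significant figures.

1.4

The CYP3A4 pathway (50% of clearance) drops to 0.47× activity: 0.5 × 0.47 = 0.235.
CYP2D6 (12%) and the residual 38% are unaffected.
New clearance relative to baseline: 0.235 + 0.12 + 0.38 = 0.735.
Systemic exposure ratio = CL_old/CL_new = 1 / 0.735 = 1.4.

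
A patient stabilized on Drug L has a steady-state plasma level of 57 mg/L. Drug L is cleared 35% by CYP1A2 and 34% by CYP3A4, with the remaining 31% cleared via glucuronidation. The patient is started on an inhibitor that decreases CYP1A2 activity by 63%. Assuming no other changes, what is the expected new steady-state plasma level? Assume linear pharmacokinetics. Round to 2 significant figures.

CYP1A2: 0.35 × 0.37 = 0.1295
CYP3A4: 0.34 (unchanged)
Other: 0.31 (unchanged)
Relative clearance = 0.1295 + 0.34 + 0.31 = 0.7795.
Steady-state plasma level ∝ 1/CL, so new value = 57 / 0.7795 = 73 mg/L.

73 mg/L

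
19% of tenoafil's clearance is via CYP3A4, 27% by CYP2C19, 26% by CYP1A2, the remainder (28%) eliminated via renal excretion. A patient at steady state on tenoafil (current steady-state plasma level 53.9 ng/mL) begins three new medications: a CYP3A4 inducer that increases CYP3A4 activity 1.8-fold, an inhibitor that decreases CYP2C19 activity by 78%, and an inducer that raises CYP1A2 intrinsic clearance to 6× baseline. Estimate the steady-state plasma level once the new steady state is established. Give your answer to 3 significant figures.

CYP3A4: 0.19 × 1.8 = 0.342
CYP2C19: 0.27 × 0.22 = 0.0594
CYP1A2: 0.26 × 6 = 1.56
Other: 0.28 (unchanged)
CL_new/CL_old = 0.342 + 0.0594 + 1.56 + 0.28 = 2.2414.
New steady-state plasma level = 53.9 / 2.2414 = 24.0 ng/mL (concentration scales inversely with clearance).

24.0 ng/mL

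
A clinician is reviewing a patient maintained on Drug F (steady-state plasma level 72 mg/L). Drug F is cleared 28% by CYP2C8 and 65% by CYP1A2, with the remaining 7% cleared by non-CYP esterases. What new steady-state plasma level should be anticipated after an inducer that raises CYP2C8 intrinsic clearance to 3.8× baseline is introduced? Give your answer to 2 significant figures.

40 mg/L

The CYP2C8 pathway (28% of clearance) increases to 3.8× activity: 0.28 × 3.8 = 1.064.
CYP1A2 (65%) and the residual 7% are unaffected.
Relative clearance = 1.064 + 0.65 + 0.07 = 1.784.
With dosing unchanged, steady-state plasma level scales as 1/CL: 72 / 1.784 = 40 mg/L.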